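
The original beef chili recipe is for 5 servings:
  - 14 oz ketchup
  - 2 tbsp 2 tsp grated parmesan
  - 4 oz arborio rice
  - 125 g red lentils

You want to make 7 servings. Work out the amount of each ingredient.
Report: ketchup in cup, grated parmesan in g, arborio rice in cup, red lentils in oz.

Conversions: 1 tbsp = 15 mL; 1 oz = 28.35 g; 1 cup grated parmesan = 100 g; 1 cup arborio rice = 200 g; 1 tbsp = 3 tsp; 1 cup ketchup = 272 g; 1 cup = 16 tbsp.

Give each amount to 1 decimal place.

ketchup: 2.0 cup; grated parmesan: 23.3 g; arborio rice: 0.8 cup; red lentils: 6.2 oz

Scaling factor: 7/5 = 1.4.
ketchup: 14 oz × 7/5 × 28.35 g/oz ÷ 272 g/cup ≈ 2.0 cup
grated parmesan: (2 tbsp + 2 tsp = 8/3 tbsp) × 7/5 ÷ 16 tbsp/cup × 100 g/cup ≈ 23.3 g
arborio rice: 4 oz × 7/5 × 28.35 g/oz ÷ 200 g/cup ≈ 0.8 cup
red lentils: 125 g × 7/5 ÷ 28.35 g/oz ≈ 6.2 oz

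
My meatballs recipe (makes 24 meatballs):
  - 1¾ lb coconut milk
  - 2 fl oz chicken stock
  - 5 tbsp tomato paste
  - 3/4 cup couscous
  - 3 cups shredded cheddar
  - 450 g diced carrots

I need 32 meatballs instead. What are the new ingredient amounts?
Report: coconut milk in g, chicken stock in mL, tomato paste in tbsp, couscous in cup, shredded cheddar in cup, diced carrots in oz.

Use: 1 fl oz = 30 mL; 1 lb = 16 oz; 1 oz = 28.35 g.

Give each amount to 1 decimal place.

coconut milk: 1058.4 g; chicken stock: 80.0 mL; tomato paste: 6.7 tbsp; couscous: 1.0 cup; shredded cheddar: 4.0 cup; diced carrots: 21.2 oz

Scaling factor: 32/24 = 4/3.
coconut milk: 1.75 lb × 4/3 × 16 oz/lb × 28.35 g/oz = 1058.4 g
chicken stock: 2 fl oz × 4/3 × 30 mL/fl oz = 80.0 mL
tomato paste: 5 tbsp × 4/3 ≈ 6.7 tbsp
couscous: 0.75 cup × 4/3 = 1.0 cup
shredded cheddar: 3 cup × 4/3 = 4.0 cup
diced carrots: 450 g × 4/3 ÷ 28.35 g/oz ≈ 21.2 oz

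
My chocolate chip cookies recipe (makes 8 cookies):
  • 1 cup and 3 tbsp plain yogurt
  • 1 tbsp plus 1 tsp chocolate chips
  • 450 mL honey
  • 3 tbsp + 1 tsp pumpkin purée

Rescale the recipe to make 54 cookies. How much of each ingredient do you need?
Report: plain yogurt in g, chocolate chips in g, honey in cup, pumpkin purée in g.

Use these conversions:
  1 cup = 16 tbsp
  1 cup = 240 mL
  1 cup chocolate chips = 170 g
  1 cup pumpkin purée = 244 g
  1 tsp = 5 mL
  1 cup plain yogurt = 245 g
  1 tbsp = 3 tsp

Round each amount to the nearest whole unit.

plain yogurt: 1964 g; chocolate chips: 96 g; honey: 13 cup; pumpkin purée: 343 g

Scaling factor: 54/8 = 27/4 = 6.75.
plain yogurt: (1 cup + 3 tbsp = 1.1875 cup) × 27/4 × 245 g/cup ≈ 1964 g
chocolate chips: (1 tbsp + 1 tsp = 4/3 tbsp) × 27/4 ÷ 16 tbsp/cup × 170 g/cup ≈ 96 g
honey: 450 mL × 27/4 ÷ 240 mL/cup ≈ 13 cup
pumpkin purée: (3 tbsp + 1 tsp = 10/3 tbsp) × 27/4 ÷ 16 tbsp/cup × 244 g/cup ≈ 343 g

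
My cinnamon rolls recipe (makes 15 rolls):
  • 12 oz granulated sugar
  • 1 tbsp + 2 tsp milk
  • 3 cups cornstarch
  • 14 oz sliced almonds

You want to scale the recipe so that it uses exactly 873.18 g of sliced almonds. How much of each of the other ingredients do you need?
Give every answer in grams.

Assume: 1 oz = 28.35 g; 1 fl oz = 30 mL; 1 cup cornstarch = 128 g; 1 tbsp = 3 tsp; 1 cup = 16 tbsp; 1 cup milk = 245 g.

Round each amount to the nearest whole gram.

The original recipe has 396.9 g of sliced almonds, so the scaling factor is 873.18 ÷ 396.9 = 11/5 = 2.2.
granulated sugar: 12 oz × 11/5 × 28.35 g/oz ≈ 748 g
milk: (1 tbsp + 2 tsp = 5/3 tbsp) × 11/5 ÷ 16 tbsp/cup × 245 g/cup ≈ 56 g
cornstarch: 3 cup × 11/5 × 128 g/cup ≈ 845 g

granulated sugar: 748 g; milk: 56 g; cornstarch: 845 g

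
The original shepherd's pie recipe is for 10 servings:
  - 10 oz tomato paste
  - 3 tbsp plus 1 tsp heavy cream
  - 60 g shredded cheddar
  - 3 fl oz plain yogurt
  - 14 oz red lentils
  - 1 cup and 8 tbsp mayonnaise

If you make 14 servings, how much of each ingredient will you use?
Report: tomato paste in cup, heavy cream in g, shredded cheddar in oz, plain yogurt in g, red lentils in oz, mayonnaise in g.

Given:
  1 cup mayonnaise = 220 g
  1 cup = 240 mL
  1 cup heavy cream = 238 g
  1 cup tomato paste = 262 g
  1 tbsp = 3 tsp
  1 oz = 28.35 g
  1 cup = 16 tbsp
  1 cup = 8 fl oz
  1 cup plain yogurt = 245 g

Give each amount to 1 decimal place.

Scaling factor: 14/10 = 7/5 = 1.4.
tomato paste: 10 oz × 7/5 × 28.35 g/oz ÷ 262 g/cup ≈ 1.5 cup
heavy cream: (3 tbsp + 1 tsp = 10/3 tbsp) × 7/5 ÷ 16 tbsp/cup × 238 g/cup ≈ 69.4 g
shredded cheddar: 60 g × 7/5 ÷ 28.35 g/oz ≈ 3.0 oz
plain yogurt: 3 fl oz × 7/5 ÷ 8 fl oz/cup × 245 g/cup ≈ 128.6 g
red lentils: 14 oz × 7/5 = 19.6 oz
mayonnaise: (1 cup + 8 tbsp = 1.5 cup) × 7/5 × 220 g/cup = 462.0 g

tomato paste: 1.5 cup; heavy cream: 69.4 g; shredded cheddar: 3.0 oz; plain yogurt: 128.6 g; red lentils: 19.6 oz; mayonnaise: 462.0 g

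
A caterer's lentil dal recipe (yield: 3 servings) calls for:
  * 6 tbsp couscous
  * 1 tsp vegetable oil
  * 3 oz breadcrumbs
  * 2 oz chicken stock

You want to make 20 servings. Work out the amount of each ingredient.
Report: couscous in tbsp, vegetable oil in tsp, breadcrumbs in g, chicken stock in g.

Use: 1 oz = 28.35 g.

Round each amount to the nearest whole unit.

couscous: 40 tbsp; vegetable oil: 7 tsp; breadcrumbs: 567 g; chicken stock: 378 g

Scaling factor: 20/3.
couscous: 6 tbsp × 20/3 = 40 tbsp
vegetable oil: 1 tsp × 20/3 ≈ 7 tsp
breadcrumbs: 3 oz × 20/3 × 28.35 g/oz = 567 g
chicken stock: 2 oz × 20/3 × 28.35 g/oz = 378 g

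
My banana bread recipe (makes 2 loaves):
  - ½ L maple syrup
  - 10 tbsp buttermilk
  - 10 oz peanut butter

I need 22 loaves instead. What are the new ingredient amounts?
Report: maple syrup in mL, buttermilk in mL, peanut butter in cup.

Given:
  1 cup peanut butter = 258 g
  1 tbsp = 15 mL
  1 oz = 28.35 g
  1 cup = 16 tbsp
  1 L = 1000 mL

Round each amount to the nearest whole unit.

Scaling factor: 22/2 = 11.
maple syrup: 0.5 L × 11 × 1000 mL/L = 5500 mL
buttermilk: 10 tbsp × 11 × 15 mL/tbsp = 1650 mL
peanut butter: 10 oz × 11 × 28.35 g/oz ÷ 258 g/cup ≈ 12 cup

maple syrup: 5500 mL; buttermilk: 1650 mL; peanut butter: 12 cup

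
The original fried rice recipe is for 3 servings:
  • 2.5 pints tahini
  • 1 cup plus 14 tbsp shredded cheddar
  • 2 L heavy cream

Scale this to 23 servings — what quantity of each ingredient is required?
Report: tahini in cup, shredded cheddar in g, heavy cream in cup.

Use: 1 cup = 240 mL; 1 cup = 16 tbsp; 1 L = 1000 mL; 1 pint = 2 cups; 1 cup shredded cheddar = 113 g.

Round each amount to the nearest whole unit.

Scaling factor: 23/3.
tahini: 2.5 pint × 23/3 × 2 cup/pint ≈ 38 cup
shredded cheddar: (1 cup + 14 tbsp = 1.875 cup) × 23/3 × 113 g/cup ≈ 1624 g
heavy cream: 2 L × 23/3 × 1000 mL/L ÷ 240 mL/cup ≈ 64 cup

tahini: 38 cup; shredded cheddar: 1624 g; heavy cream: 64 cup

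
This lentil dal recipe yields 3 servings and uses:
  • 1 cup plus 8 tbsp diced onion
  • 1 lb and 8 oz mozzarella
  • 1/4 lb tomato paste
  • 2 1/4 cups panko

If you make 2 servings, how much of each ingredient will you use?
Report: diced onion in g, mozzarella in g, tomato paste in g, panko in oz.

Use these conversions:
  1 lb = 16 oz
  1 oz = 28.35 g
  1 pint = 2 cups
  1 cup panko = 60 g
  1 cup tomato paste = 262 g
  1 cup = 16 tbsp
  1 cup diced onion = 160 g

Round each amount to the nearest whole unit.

diced onion: 160 g; mozzarella: 454 g; tomato paste: 76 g; panko: 3 oz

Scaling factor: 2/3.
diced onion: (1 cup + 8 tbsp = 1.5 cup) × 2/3 × 160 g/cup = 160 g
mozzarella: (1 lb + 8 oz = 1.5 lb) × 2/3 × 16 oz/lb × 28.35 g/oz ≈ 454 g
tomato paste: 0.25 lb × 2/3 × 16 oz/lb × 28.35 g/oz ≈ 76 g
panko: 2.25 cup × 2/3 × 60 g/cup ÷ 28.35 g/oz ≈ 3 oz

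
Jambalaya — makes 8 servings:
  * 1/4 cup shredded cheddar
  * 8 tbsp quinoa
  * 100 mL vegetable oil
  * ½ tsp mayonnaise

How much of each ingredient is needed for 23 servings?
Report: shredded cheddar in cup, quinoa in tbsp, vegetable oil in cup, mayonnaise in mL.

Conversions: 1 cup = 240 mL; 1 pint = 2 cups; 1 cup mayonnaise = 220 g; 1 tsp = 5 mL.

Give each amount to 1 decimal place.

shredded cheddar: 0.7 cup; quinoa: 23.0 tbsp; vegetable oil: 1.2 cup; mayonnaise: 7.2 mL

Scaling factor: 23/8 = 2.875.
shredded cheddar: 0.25 cup × 23/8 ≈ 0.7 cup
quinoa: 8 tbsp × 23/8 = 23.0 tbsp
vegetable oil: 100 mL × 23/8 ÷ 240 mL/cup ≈ 1.2 cup
mayonnaise: 0.5 tsp × 23/8 × 5 mL/tsp ≈ 7.2 mL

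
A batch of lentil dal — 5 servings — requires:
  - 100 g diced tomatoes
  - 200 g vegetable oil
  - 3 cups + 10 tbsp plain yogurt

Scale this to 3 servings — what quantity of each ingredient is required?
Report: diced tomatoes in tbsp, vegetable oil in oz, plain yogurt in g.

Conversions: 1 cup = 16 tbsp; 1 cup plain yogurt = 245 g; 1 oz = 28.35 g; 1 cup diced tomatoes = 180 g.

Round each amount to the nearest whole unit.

diced tomatoes: 5 tbsp; vegetable oil: 4 oz; plain yogurt: 533 g

Scaling factor: 3/5 = 0.6.
diced tomatoes: 100 g × 3/5 ÷ 180 g/cup × 16 tbsp/cup ≈ 5 tbsp
vegetable oil: 200 g × 3/5 ÷ 28.35 g/oz ≈ 4 oz
plain yogurt: (3 cup + 10 tbsp = 3.625 cup) × 3/5 × 245 g/cup ≈ 533 g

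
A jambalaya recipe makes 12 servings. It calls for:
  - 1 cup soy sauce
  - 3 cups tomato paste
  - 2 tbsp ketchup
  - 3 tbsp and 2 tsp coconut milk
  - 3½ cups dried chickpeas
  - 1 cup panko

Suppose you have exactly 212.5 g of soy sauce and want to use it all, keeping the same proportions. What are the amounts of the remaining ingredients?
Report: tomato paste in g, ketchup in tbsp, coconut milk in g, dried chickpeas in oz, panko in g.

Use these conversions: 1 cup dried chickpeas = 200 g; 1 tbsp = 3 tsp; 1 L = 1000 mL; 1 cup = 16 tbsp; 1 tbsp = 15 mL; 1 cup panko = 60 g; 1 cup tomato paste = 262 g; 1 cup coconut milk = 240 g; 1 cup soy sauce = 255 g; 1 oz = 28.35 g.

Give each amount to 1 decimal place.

tomato paste: 655.0 g; ketchup: 1.7 tbsp; coconut milk: 45.8 g; dried chickpeas: 20.6 oz; panko: 50.0 g

The original recipe has 255 g of soy sauce, so the scaling factor is 212.5 ÷ 255 = 5/6.
tomato paste: 3 cup × 5/6 × 262 g/cup = 655.0 g
ketchup: 2 tbsp × 5/6 ≈ 1.7 tbsp
coconut milk: (3 tbsp + 2 tsp = 11/3 tbsp) × 5/6 ÷ 16 tbsp/cup × 240 g/cup ≈ 45.8 g
dried chickpeas: 3.5 cup × 5/6 × 200 g/cup ÷ 28.35 g/oz ≈ 20.6 oz
panko: 1 cup × 5/6 × 60 g/cup = 50.0 g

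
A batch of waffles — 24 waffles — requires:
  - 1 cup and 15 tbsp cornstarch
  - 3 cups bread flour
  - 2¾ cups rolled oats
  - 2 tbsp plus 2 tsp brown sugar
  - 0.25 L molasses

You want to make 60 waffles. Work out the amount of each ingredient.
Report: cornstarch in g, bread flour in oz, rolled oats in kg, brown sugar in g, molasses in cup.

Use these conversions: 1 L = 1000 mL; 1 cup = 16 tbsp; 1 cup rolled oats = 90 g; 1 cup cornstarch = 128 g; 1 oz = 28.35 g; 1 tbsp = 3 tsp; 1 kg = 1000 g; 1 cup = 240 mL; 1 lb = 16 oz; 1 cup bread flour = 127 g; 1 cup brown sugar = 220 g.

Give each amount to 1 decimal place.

cornstarch: 620.0 g; bread flour: 33.6 oz; rolled oats: 0.6 kg; brown sugar: 91.7 g; molasses: 2.6 cup

Scaling factor: 60/24 = 5/2 = 2.5.
cornstarch: (1 cup + 15 tbsp = 1.9375 cup) × 5/2 × 128 g/cup = 620.0 g
bread flour: 3 cup × 5/2 × 127 g/cup ÷ 28.35 g/oz ≈ 33.6 oz
rolled oats: 2.75 cup × 5/2 × 90 g/cup ÷ 1000 g/kg ≈ 0.6 kg
brown sugar: (2 tbsp + 2 tsp = 8/3 tbsp) × 5/2 ÷ 16 tbsp/cup × 220 g/cup ≈ 91.7 g
molasses: 0.25 L × 5/2 × 1000 mL/L ÷ 240 mL/cup ≈ 2.6 cup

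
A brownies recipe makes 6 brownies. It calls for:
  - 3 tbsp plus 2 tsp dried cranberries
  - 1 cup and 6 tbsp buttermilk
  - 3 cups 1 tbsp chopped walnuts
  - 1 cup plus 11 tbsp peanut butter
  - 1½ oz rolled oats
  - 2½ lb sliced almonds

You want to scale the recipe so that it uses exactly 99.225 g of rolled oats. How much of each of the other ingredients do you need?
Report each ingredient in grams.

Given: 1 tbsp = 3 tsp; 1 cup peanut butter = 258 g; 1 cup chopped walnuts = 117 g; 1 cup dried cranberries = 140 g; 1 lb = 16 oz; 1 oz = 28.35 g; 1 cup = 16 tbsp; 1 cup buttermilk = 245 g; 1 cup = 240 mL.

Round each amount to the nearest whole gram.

dried cranberries: 75 g; buttermilk: 786 g; chopped walnuts: 836 g; peanut butter: 1016 g; sliced almonds: 2646 g

The original recipe has 42.525 g of rolled oats, so the scaling factor is 99.225 ÷ 42.525 = 7/3.
dried cranberries: (3 tbsp + 2 tsp = 11/3 tbsp) × 7/3 ÷ 16 tbsp/cup × 140 g/cup ≈ 75 g
buttermilk: (1 cup + 6 tbsp = 1.375 cup) × 7/3 × 245 g/cup ≈ 786 g
chopped walnuts: (3 cup + 1 tbsp = 3.0625 cup) × 7/3 × 117 g/cup ≈ 836 g
peanut butter: (1 cup + 11 tbsp = 1.6875 cup) × 7/3 × 258 g/cup ≈ 1016 g
sliced almonds: 2.5 lb × 7/3 × 16 oz/lb × 28.35 g/oz = 2646 g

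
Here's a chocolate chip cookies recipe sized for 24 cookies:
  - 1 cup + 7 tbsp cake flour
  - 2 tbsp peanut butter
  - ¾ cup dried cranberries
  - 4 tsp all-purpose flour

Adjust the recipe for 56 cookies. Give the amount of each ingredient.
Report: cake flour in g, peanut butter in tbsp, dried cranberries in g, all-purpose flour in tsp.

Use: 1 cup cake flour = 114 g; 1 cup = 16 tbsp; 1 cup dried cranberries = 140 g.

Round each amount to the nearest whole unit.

Scaling factor: 56/24 = 7/3.
cake flour: (1 cup + 7 tbsp = 1.4375 cup) × 7/3 × 114 g/cup ≈ 382 g
peanut butter: 2 tbsp × 7/3 ≈ 5 tbsp
dried cranberries: 0.75 cup × 7/3 × 140 g/cup = 245 g
all-purpose flour: 4 tsp × 7/3 ≈ 9 tsp

cake flour: 382 g; peanut butter: 5 tbsp; dried cranberries: 245 g; all-purpose flour: 9 tsp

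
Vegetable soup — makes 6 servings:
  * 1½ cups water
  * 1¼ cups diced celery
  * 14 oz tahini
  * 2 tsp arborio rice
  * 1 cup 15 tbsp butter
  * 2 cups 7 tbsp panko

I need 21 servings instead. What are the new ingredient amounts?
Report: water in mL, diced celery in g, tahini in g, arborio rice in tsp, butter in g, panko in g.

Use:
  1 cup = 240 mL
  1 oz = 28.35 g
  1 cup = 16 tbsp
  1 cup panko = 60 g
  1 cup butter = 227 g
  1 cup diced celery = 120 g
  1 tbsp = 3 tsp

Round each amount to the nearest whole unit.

Scaling factor: 21/6 = 7/2 = 3.5.
water: 1.5 cup × 7/2 × 240 mL/cup = 1260 mL
diced celery: 1.25 cup × 7/2 × 120 g/cup = 525 g
tahini: 14 oz × 7/2 × 28.35 g/oz ≈ 1389 g
arborio rice: 2 tsp × 7/2 = 7 tsp
butter: (1 cup + 15 tbsp = 1.9375 cup) × 7/2 × 227 g/cup ≈ 1539 g
panko: (2 cup + 7 tbsp = 2.4375 cup) × 7/2 × 60 g/cup ≈ 512 g

water: 1260 mL; diced celery: 525 g; tahini: 1389 g; arborio rice: 7 tsp; butter: 1539 g; panko: 512 g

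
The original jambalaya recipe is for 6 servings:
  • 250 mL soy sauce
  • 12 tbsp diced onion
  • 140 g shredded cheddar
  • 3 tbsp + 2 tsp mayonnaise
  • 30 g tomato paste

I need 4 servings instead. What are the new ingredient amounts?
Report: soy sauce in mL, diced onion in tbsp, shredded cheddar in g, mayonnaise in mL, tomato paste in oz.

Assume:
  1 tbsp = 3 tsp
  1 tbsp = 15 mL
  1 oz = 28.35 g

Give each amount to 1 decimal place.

Scaling factor: 4/6 = 2/3.
soy sauce: 250 mL × 2/3 ≈ 166.7 mL
diced onion: 12 tbsp × 2/3 = 8.0 tbsp
shredded cheddar: 140 g × 2/3 ≈ 93.3 g
mayonnaise: (3 tbsp + 2 tsp = 11/3 tbsp) × 2/3 × 15 mL/tbsp ≈ 36.7 mL
tomato paste: 30 g × 2/3 ÷ 28.35 g/oz ≈ 0.7 oz

soy sauce: 166.7 mL; diced onion: 8.0 tbsp; shredded cheddar: 93.3 g; mayonnaise: 36.7 mL; tomato paste: 0.7 oz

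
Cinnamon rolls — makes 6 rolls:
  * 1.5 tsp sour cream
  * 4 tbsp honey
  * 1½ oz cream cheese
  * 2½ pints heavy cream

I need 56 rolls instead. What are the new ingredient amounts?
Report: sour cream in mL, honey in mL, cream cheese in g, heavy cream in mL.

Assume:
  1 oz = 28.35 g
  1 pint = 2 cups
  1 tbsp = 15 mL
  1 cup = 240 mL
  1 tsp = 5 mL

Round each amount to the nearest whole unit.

Scaling factor: 56/6 = 28/3.
sour cream: 1.5 tsp × 28/3 × 5 mL/tsp = 70 mL
honey: 4 tbsp × 28/3 × 15 mL/tbsp = 560 mL
cream cheese: 1.5 oz × 28/3 × 28.35 g/oz ≈ 397 g
heavy cream: 2.5 pint × 28/3 × 2 cup/pint × 240 mL/cup = 11200 mL

sour cream: 70 mL; honey: 560 mL; cream cheese: 397 g; heavy cream: 11200 mL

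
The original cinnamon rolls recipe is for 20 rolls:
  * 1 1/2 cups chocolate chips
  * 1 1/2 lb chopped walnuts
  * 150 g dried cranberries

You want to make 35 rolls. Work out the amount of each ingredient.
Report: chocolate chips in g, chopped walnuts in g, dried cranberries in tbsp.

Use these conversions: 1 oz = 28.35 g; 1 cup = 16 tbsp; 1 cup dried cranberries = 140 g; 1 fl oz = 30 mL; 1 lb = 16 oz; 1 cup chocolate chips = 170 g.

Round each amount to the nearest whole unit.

chocolate chips: 446 g; chopped walnuts: 1191 g; dried cranberries: 30 tbsp

Scaling factor: 35/20 = 7/4 = 1.75.
chocolate chips: 1.5 cup × 7/4 × 170 g/cup ≈ 446 g
chopped walnuts: 1.5 lb × 7/4 × 16 oz/lb × 28.35 g/oz ≈ 1191 g
dried cranberries: 150 g × 7/4 ÷ 140 g/cup × 16 tbsp/cup = 30 tbsp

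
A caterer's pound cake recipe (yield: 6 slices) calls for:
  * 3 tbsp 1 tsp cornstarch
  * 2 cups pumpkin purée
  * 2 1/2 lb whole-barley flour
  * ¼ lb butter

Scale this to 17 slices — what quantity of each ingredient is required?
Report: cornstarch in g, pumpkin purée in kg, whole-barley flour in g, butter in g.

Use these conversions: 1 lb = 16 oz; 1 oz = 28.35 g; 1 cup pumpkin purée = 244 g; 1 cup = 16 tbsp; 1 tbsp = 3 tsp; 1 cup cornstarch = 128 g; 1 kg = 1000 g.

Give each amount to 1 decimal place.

cornstarch: 75.6 g; pumpkin purée: 1.4 kg; whole-barley flour: 3213.0 g; butter: 321.3 g

Scaling factor: 17/6.
cornstarch: (3 tbsp + 1 tsp = 10/3 tbsp) × 17/6 ÷ 16 tbsp/cup × 128 g/cup ≈ 75.6 g
pumpkin purée: 2 cup × 17/6 × 244 g/cup ÷ 1000 g/kg ≈ 1.4 kg
whole-barley flour: 2.5 lb × 17/6 × 16 oz/lb × 28.35 g/oz = 3213.0 g
butter: 0.25 lb × 17/6 × 16 oz/lb × 28.35 g/oz = 321.3 g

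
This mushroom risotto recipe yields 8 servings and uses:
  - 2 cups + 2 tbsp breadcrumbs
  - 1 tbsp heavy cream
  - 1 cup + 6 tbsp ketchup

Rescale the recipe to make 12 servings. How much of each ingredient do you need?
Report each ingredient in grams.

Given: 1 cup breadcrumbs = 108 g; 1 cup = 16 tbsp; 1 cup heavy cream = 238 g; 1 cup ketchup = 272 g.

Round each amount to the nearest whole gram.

Scaling factor: 12/8 = 3/2 = 1.5.
breadcrumbs: (2 cup + 2 tbsp = 2.125 cup) × 3/2 × 108 g/cup ≈ 344 g
heavy cream: 1 tbsp × 3/2 ÷ 16 tbsp/cup × 238 g/cup ≈ 22 g
ketchup: (1 cup + 6 tbsp = 1.375 cup) × 3/2 × 272 g/cup = 561 g

breadcrumbs: 344 g; heavy cream: 22 g; ketchup: 561 g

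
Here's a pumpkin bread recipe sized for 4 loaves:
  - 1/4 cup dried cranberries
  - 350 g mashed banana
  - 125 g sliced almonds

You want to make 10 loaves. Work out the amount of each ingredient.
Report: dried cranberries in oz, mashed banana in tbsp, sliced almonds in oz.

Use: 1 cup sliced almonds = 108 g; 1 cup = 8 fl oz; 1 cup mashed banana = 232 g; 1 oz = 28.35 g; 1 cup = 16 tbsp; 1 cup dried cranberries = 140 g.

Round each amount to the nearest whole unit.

dried cranberries: 3 oz; mashed banana: 60 tbsp; sliced almonds: 11 oz

Scaling factor: 10/4 = 5/2 = 2.5.
dried cranberries: 0.25 cup × 5/2 × 140 g/cup ÷ 28.35 g/oz ≈ 3 oz
mashed banana: 350 g × 5/2 ÷ 232 g/cup × 16 tbsp/cup ≈ 60 tbsp
sliced almonds: 125 g × 5/2 ÷ 28.35 g/oz ≈ 11 oz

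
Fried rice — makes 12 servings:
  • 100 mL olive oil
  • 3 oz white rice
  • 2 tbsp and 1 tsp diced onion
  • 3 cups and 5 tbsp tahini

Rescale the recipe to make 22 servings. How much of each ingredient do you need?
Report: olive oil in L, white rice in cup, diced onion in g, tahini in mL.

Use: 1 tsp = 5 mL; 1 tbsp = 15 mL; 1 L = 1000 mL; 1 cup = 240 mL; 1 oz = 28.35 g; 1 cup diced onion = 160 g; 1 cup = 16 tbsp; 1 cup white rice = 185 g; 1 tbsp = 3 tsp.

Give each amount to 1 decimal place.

Scaling factor: 22/12 = 11/6.
olive oil: 100 mL × 11/6 ÷ 1000 mL/L ≈ 0.2 L
white rice: 3 oz × 11/6 × 28.35 g/oz ÷ 185 g/cup ≈ 0.8 cup
diced onion: (2 tbsp + 1 tsp = 7/3 tbsp) × 11/6 ÷ 16 tbsp/cup × 160 g/cup ≈ 42.8 g
tahini: (3 cup + 5 tbsp = 3.3125 cup) × 11/6 × 240 mL/cup = 1457.5 mL

olive oil: 0.2 L; white rice: 0.8 cup; diced onion: 42.8 g; tahini: 1457.5 mL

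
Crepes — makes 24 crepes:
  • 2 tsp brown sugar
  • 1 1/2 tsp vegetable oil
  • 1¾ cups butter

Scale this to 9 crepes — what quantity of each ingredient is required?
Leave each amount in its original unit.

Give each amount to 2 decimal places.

Scaling factor: 9/24 = 3/8 = 0.375.
brown sugar: 2 tsp × 3/8 = 0.75 tsp
vegetable oil: 1.5 tsp × 3/8 ≈ 0.56 tsp
butter: 1.75 cup × 3/8 ≈ 0.66 cup

brown sugar: 0.75 tsp; vegetable oil: 0.56 tsp; butter: 0.66 cup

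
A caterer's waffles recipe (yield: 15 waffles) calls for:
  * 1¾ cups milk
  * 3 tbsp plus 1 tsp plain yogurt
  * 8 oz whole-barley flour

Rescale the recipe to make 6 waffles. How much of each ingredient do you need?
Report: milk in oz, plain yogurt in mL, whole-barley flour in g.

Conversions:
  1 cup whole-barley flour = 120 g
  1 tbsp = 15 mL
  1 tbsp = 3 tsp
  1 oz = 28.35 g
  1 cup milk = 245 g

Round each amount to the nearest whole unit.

milk: 6 oz; plain yogurt: 20 mL; whole-barley flour: 91 g

Scaling factor: 6/15 = 2/5 = 0.4.
milk: 1.75 cup × 2/5 × 245 g/cup ÷ 28.35 g/oz ≈ 6 oz
plain yogurt: (3 tbsp + 1 tsp = 10/3 tbsp) × 2/5 × 15 mL/tbsp = 20 mL
whole-barley flour: 8 oz × 2/5 × 28.35 g/oz ≈ 91 g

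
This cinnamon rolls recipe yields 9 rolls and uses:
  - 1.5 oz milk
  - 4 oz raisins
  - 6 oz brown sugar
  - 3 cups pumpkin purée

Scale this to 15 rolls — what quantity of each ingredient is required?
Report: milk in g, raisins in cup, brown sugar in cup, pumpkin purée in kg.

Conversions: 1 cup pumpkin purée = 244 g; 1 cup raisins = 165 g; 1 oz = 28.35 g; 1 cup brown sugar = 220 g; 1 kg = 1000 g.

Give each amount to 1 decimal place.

Scaling factor: 15/9 = 5/3.
milk: 1.5 oz × 5/3 × 28.35 g/oz ≈ 70.9 g
raisins: 4 oz × 5/3 × 28.35 g/oz ÷ 165 g/cup ≈ 1.1 cup
brown sugar: 6 oz × 5/3 × 28.35 g/oz ÷ 220 g/cup ≈ 1.3 cup
pumpkin purée: 3 cup × 5/3 × 244 g/cup ÷ 1000 g/kg ≈ 1.2 kg

milk: 70.9 g; raisins: 1.1 cup; brown sugar: 1.3 cup; pumpkin purée: 1.2 kg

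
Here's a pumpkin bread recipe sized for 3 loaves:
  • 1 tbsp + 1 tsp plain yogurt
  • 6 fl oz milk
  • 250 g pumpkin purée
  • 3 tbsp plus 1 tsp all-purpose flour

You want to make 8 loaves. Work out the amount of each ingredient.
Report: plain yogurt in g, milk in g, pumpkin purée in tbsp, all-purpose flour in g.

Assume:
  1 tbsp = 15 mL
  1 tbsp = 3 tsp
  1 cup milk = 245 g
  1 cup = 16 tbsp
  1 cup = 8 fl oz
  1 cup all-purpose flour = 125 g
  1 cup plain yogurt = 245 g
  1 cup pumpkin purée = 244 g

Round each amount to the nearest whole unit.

Scaling factor: 8/3.
plain yogurt: (1 tbsp + 1 tsp = 4/3 tbsp) × 8/3 ÷ 16 tbsp/cup × 245 g/cup ≈ 54 g
milk: 6 fl oz × 8/3 ÷ 8 fl oz/cup × 245 g/cup = 490 g
pumpkin purée: 250 g × 8/3 ÷ 244 g/cup × 16 tbsp/cup ≈ 44 tbsp
all-purpose flour: (3 tbsp + 1 tsp = 10/3 tbsp) × 8/3 ÷ 16 tbsp/cup × 125 g/cup ≈ 69 g

plain yogurt: 54 g; milk: 490 g; pumpkin purée: 44 tbsp; all-purpose flour: 69 g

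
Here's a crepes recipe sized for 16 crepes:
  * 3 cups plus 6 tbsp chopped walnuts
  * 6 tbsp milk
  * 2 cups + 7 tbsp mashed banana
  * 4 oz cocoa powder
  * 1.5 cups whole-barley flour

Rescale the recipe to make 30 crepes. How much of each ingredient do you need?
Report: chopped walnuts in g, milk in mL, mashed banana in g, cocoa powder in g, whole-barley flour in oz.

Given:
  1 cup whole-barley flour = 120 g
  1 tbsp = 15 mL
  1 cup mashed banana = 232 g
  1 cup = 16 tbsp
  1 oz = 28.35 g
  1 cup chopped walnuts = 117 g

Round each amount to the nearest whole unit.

chopped walnuts: 740 g; milk: 169 mL; mashed banana: 1060 g; cocoa powder: 213 g; whole-barley flour: 12 oz

Scaling factor: 30/16 = 15/8 = 1.875.
chopped walnuts: (3 cup + 6 tbsp = 3.375 cup) × 15/8 × 117 g/cup ≈ 740 g
milk: 6 tbsp × 15/8 × 15 mL/tbsp ≈ 169 mL
mashed banana: (2 cup + 7 tbsp = 2.4375 cup) × 15/8 × 232 g/cup ≈ 1060 g
cocoa powder: 4 oz × 15/8 × 28.35 g/oz ≈ 213 g
whole-barley flour: 1.5 cup × 15/8 × 120 g/cup ÷ 28.35 g/oz ≈ 12 oz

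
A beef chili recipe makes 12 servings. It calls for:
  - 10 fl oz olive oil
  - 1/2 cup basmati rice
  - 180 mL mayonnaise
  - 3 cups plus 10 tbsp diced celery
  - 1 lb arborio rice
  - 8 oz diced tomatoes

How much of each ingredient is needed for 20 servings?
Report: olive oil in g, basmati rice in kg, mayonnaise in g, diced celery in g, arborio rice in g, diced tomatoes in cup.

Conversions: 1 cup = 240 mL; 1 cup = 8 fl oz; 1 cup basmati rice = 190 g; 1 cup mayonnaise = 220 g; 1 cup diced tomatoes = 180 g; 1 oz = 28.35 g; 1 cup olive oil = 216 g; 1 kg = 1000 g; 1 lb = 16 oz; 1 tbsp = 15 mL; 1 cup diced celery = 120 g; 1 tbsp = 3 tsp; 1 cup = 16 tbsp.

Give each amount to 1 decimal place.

Scaling factor: 20/12 = 5/3.
olive oil: 10 fl oz × 5/3 ÷ 8 fl oz/cup × 216 g/cup = 450.0 g
basmati rice: 0.5 cup × 5/3 × 190 g/cup ÷ 1000 g/kg ≈ 0.2 kg
mayonnaise: 180 mL × 5/3 ÷ 240 mL/cup × 220 g/cup = 275.0 g
diced celery: (3 cup + 10 tbsp = 3.625 cup) × 5/3 × 120 g/cup = 725.0 g
arborio rice: 1 lb × 5/3 × 16 oz/lb × 28.35 g/oz = 756.0 g
diced tomatoes: 8 oz × 5/3 × 28.35 g/oz ÷ 180 g/cup = 2.1 cup

olive oil: 450.0 g; basmati rice: 0.2 kg; mayonnaise: 275.0 g; diced celery: 725.0 g; arborio rice: 756.0 g; diced tomatoes: 2.1 cup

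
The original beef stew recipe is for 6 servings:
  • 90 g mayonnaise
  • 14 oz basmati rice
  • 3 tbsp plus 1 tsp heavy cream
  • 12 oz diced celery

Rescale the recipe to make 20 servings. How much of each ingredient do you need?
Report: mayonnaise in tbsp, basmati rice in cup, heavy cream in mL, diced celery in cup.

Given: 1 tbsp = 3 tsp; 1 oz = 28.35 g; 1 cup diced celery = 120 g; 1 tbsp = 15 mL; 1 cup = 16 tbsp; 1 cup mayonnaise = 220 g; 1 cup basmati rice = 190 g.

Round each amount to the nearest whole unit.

mayonnaise: 22 tbsp; basmati rice: 7 cup; heavy cream: 167 mL; diced celery: 9 cup

Scaling factor: 20/6 = 10/3.
mayonnaise: 90 g × 10/3 ÷ 220 g/cup × 16 tbsp/cup ≈ 22 tbsp
basmati rice: 14 oz × 10/3 × 28.35 g/oz ÷ 190 g/cup ≈ 7 cup
heavy cream: (3 tbsp + 1 tsp = 10/3 tbsp) × 10/3 × 15 mL/tbsp ≈ 167 mL
diced celery: 12 oz × 10/3 × 28.35 g/oz ÷ 120 g/cup ≈ 9 cup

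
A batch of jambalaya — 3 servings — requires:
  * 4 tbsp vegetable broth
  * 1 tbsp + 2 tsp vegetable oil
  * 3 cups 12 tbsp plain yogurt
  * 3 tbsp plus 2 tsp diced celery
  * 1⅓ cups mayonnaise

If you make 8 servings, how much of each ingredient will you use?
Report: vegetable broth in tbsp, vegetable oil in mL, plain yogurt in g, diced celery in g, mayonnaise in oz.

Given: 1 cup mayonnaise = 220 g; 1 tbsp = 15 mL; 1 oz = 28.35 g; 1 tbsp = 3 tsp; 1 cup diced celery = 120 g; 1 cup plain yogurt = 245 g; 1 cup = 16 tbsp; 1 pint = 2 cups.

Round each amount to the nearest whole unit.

vegetable broth: 11 tbsp; vegetable oil: 67 mL; plain yogurt: 2450 g; diced celery: 73 g; mayonnaise: 28 oz

Scaling factor: 8/3.
vegetable broth: 4 tbsp × 8/3 ≈ 11 tbsp
vegetable oil: (1 tbsp + 2 tsp = 5/3 tbsp) × 8/3 × 15 mL/tbsp ≈ 67 mL
plain yogurt: (3 cup + 12 tbsp = 3.75 cup) × 8/3 × 245 g/cup = 2450 g
diced celery: (3 tbsp + 2 tsp = 11/3 tbsp) × 8/3 ÷ 16 tbsp/cup × 120 g/cup ≈ 73 g
mayonnaise: 4/3 cup × 8/3 × 220 g/cup ÷ 28.35 g/oz ≈ 28 oz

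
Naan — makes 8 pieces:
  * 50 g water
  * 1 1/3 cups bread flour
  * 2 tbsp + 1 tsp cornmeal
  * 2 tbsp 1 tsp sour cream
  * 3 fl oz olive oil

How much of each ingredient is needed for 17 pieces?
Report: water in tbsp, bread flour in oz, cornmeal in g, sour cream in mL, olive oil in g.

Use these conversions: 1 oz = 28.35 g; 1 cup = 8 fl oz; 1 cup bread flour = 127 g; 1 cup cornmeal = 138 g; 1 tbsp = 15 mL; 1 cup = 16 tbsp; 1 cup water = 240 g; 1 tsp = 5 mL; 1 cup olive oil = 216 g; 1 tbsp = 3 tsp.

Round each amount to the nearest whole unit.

Scaling factor: 17/8 = 2.125.
water: 50 g × 17/8 ÷ 240 g/cup × 16 tbsp/cup ≈ 7 tbsp
bread flour: 4/3 cup × 17/8 × 127 g/cup ÷ 28.35 g/oz ≈ 13 oz
cornmeal: (2 tbsp + 1 tsp = 7/3 tbsp) × 17/8 ÷ 16 tbsp/cup × 138 g/cup ≈ 43 g
sour cream: (2 tbsp + 1 tsp = 7/3 tbsp) × 17/8 × 15 mL/tbsp ≈ 74 mL
olive oil: 3 fl oz × 17/8 ÷ 8 fl oz/cup × 216 g/cup ≈ 172 g

water: 7 tbsp; bread flour: 13 oz; cornmeal: 43 g; sour cream: 74 mL; olive oil: 172 g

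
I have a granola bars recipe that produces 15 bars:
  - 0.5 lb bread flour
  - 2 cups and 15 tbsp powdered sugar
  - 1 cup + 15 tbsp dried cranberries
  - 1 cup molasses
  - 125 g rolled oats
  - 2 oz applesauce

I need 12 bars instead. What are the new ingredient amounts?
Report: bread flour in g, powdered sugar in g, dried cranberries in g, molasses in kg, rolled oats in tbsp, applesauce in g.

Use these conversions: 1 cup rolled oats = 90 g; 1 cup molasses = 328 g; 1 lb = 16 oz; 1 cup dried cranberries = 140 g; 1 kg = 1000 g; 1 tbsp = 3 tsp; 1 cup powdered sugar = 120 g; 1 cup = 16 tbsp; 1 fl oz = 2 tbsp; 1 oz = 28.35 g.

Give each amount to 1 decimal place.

Scaling factor: 12/15 = 4/5 = 0.8.
bread flour: 0.5 lb × 4/5 × 16 oz/lb × 28.35 g/oz ≈ 181.4 g
powdered sugar: (2 cup + 15 tbsp = 2.9375 cup) × 4/5 × 120 g/cup = 282.0 g
dried cranberries: (1 cup + 15 tbsp = 1.9375 cup) × 4/5 × 140 g/cup = 217.0 g
molasses: 1 cup × 4/5 × 328 g/cup ÷ 1000 g/kg ≈ 0.3 kg
rolled oats: 125 g × 4/5 ÷ 90 g/cup × 16 tbsp/cup ≈ 17.8 tbsp
applesauce: 2 oz × 4/5 × 28.35 g/oz ≈ 45.4 g

bread flour: 181.4 g; powdered sugar: 282.0 g; dried cranberries: 217.0 g; molasses: 0.3 kg; rolled oats: 17.8 tbsp; applesauce: 45.4 g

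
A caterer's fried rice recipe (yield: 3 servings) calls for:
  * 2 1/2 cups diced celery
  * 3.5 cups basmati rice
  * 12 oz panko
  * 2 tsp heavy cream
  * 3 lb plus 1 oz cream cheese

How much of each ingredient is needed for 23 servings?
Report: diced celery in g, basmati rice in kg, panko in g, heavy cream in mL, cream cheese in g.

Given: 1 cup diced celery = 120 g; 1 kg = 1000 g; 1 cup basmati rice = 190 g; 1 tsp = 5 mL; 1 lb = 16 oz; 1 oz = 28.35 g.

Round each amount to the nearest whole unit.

Scaling factor: 23/3.
diced celery: 2.5 cup × 23/3 × 120 g/cup = 2300 g
basmati rice: 3.5 cup × 23/3 × 190 g/cup ÷ 1000 g/kg ≈ 5 kg
panko: 12 oz × 23/3 × 28.35 g/oz ≈ 2608 g
heavy cream: 2 tsp × 23/3 × 5 mL/tsp ≈ 77 mL
cream cheese: (3 lb + 1 oz = 3.0625 lb) × 23/3 × 16 oz/lb × 28.35 g/oz ≈ 10650 g

diced celery: 2300 g; basmati rice: 5 kg; panko: 2608 g; heavy cream: 77 mL; cream cheese: 10650 g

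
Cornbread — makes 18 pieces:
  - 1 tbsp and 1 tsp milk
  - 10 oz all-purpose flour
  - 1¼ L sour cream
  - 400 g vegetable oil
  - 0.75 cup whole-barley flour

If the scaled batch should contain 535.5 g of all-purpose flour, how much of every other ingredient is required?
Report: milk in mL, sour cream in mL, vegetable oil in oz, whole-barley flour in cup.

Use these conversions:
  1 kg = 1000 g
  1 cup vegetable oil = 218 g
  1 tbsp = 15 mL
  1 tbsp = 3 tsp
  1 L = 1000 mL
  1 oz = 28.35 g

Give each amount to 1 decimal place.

milk: 37.8 mL; sour cream: 2361.1 mL; vegetable oil: 26.7 oz; whole-barley flour: 1.4 cup

The original recipe has 283.5 g of all-purpose flour, so the scaling factor is 535.5 ÷ 283.5 = 17/9.
milk: (1 tbsp + 1 tsp = 4/3 tbsp) × 17/9 × 15 mL/tbsp ≈ 37.8 mL
sour cream: 1.25 L × 17/9 × 1000 mL/L ≈ 2361.1 mL
vegetable oil: 400 g × 17/9 ÷ 28.35 g/oz ≈ 26.7 oz
whole-barley flour: 0.75 cup × 17/9 ≈ 1.4 cup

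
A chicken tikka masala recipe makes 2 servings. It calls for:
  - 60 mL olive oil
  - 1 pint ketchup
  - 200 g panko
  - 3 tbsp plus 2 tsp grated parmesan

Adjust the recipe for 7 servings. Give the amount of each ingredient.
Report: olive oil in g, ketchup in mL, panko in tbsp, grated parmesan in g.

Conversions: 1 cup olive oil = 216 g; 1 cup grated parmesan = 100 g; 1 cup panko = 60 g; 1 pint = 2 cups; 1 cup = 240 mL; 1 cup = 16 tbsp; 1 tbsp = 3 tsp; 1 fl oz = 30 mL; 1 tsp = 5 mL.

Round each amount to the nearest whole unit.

olive oil: 189 g; ketchup: 1680 mL; panko: 187 tbsp; grated parmesan: 80 g

Scaling factor: 7/2 = 3.5.
olive oil: 60 mL × 7/2 ÷ 240 mL/cup × 216 g/cup = 189 g
ketchup: 1 pint × 7/2 × 2 cup/pint × 240 mL/cup = 1680 mL
panko: 200 g × 7/2 ÷ 60 g/cup × 16 tbsp/cup ≈ 187 tbsp
grated parmesan: (3 tbsp + 2 tsp = 11/3 tbsp) × 7/2 ÷ 16 tbsp/cup × 100 g/cup ≈ 80 g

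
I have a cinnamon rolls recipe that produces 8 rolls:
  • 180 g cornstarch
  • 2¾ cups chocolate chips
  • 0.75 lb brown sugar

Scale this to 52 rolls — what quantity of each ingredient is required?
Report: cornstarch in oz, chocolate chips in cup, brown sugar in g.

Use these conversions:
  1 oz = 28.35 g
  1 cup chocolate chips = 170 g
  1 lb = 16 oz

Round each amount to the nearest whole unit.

Scaling factor: 52/8 = 13/2 = 6.5.
cornstarch: 180 g × 13/2 ÷ 28.35 g/oz ≈ 41 oz
chocolate chips: 2.75 cup × 13/2 ≈ 18 cup
brown sugar: 0.75 lb × 13/2 × 16 oz/lb × 28.35 g/oz ≈ 2211 g

cornstarch: 41 oz; chocolate chips: 18 cup; brown sugar: 2211 g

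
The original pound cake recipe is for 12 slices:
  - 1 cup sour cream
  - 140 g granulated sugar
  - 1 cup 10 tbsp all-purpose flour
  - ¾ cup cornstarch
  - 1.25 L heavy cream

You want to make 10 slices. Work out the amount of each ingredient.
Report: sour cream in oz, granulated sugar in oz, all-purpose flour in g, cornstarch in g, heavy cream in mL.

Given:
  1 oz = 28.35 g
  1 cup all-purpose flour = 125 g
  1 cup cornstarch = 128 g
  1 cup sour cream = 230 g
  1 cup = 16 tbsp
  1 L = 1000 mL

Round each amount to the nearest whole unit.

sour cream: 7 oz; granulated sugar: 4 oz; all-purpose flour: 169 g; cornstarch: 80 g; heavy cream: 1042 mL

Scaling factor: 10/12 = 5/6.
sour cream: 1 cup × 5/6 × 230 g/cup ÷ 28.35 g/oz ≈ 7 oz
granulated sugar: 140 g × 5/6 ÷ 28.35 g/oz ≈ 4 oz
all-purpose flour: (1 cup + 10 tbsp = 1.625 cup) × 5/6 × 125 g/cup ≈ 169 g
cornstarch: 0.75 cup × 5/6 × 128 g/cup = 80 g
heavy cream: 1.25 L × 5/6 × 1000 mL/L ≈ 1042 mL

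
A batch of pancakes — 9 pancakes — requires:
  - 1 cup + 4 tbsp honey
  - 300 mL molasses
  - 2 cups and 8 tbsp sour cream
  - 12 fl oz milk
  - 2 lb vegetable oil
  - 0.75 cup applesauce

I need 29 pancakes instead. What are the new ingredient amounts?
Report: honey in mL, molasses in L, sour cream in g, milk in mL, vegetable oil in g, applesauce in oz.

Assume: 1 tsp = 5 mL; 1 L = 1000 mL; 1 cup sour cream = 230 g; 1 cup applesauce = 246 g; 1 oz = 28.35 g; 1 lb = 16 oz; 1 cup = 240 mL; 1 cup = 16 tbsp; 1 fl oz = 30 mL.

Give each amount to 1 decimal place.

honey: 966.7 mL; molasses: 1.0 L; sour cream: 1852.8 g; milk: 1160.0 mL; vegetable oil: 2923.2 g; applesauce: 21.0 oz

Scaling factor: 29/9.
honey: (1 cup + 4 tbsp = 1.25 cup) × 29/9 × 240 mL/cup ≈ 966.7 mL
molasses: 300 mL × 29/9 ÷ 1000 mL/L ≈ 1.0 L
sour cream: (2 cup + 8 tbsp = 2.5 cup) × 29/9 × 230 g/cup ≈ 1852.8 g
milk: 12 fl oz × 29/9 × 30 mL/fl oz = 1160.0 mL
vegetable oil: 2 lb × 29/9 × 16 oz/lb × 28.35 g/oz = 2923.2 g
applesauce: 0.75 cup × 29/9 × 246 g/cup ÷ 28.35 g/oz ≈ 21.0 oz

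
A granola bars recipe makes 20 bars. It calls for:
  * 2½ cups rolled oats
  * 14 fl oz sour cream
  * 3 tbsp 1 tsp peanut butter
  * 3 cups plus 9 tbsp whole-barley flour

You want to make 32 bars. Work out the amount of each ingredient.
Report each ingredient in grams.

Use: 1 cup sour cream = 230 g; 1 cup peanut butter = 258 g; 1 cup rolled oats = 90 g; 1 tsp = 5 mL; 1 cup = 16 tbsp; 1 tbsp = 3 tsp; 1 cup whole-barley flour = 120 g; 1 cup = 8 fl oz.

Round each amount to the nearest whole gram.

rolled oats: 360 g; sour cream: 644 g; peanut butter: 86 g; whole-barley flour: 684 g

Scaling factor: 32/20 = 8/5 = 1.6.
rolled oats: 2.5 cup × 8/5 × 90 g/cup = 360 g
sour cream: 14 fl oz × 8/5 ÷ 8 fl oz/cup × 230 g/cup = 644 g
peanut butter: (3 tbsp + 1 tsp = 10/3 tbsp) × 8/5 ÷ 16 tbsp/cup × 258 g/cup = 86 g
whole-barley flour: (3 cup + 9 tbsp = 3.5625 cup) × 8/5 × 120 g/cup = 684 g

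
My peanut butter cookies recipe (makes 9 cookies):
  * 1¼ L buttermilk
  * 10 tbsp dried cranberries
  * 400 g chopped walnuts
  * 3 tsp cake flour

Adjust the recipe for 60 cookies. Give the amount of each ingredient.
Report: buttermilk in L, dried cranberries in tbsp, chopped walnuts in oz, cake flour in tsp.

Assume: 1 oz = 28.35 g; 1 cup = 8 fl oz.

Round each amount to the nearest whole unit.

Scaling factor: 60/9 = 20/3.
buttermilk: 1.25 L × 20/3 ≈ 8 L
dried cranberries: 10 tbsp × 20/3 ≈ 67 tbsp
chopped walnuts: 400 g × 20/3 ÷ 28.35 g/oz ≈ 94 oz
cake flour: 3 tsp × 20/3 = 20 tsp

buttermilk: 8 L; dried cranberries: 67 tbsp; chopped walnuts: 94 oz; cake flour: 20 tsp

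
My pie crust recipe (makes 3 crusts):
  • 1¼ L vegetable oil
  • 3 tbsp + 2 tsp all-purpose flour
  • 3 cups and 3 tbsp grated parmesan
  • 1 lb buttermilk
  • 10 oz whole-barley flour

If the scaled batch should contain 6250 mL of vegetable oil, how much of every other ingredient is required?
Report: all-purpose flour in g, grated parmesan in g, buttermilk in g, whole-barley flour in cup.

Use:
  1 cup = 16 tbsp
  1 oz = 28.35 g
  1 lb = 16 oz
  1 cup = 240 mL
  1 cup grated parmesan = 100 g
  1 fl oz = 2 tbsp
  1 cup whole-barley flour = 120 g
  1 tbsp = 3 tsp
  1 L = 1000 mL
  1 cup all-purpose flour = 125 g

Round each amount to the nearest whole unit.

The original recipe has 1250 mL of vegetable oil, so the scaling factor is 6250 ÷ 1250 = 5.
all-purpose flour: (3 tbsp + 2 tsp = 11/3 tbsp) × 5 ÷ 16 tbsp/cup × 125 g/cup ≈ 143 g
grated parmesan: (3 cup + 3 tbsp = 3.1875 cup) × 5 × 100 g/cup ≈ 1594 g
buttermilk: 1 lb × 5 × 16 oz/lb × 28.35 g/oz = 2268 g
whole-barley flour: 10 oz × 5 × 28.35 g/oz ÷ 120 g/cup ≈ 12 cup

all-purpose flour: 143 g; grated parmesan: 1594 g; buttermilk: 2268 g; whole-barley flour: 12 cup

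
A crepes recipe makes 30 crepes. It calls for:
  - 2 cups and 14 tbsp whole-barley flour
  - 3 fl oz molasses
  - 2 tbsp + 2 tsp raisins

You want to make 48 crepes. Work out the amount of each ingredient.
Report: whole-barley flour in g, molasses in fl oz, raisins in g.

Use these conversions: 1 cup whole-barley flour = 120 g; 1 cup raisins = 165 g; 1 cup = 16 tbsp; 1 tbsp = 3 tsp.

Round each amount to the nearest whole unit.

Scaling factor: 48/30 = 8/5 = 1.6.
whole-barley flour: (2 cup + 14 tbsp = 2.875 cup) × 8/5 × 120 g/cup = 552 g
molasses: 3 fl oz × 8/5 ≈ 5 fl oz
raisins: (2 tbsp + 2 tsp = 8/3 tbsp) × 8/5 ÷ 16 tbsp/cup × 165 g/cup = 44 g

whole-barley flour: 552 g; molasses: 5 fl oz; raisins: 44 g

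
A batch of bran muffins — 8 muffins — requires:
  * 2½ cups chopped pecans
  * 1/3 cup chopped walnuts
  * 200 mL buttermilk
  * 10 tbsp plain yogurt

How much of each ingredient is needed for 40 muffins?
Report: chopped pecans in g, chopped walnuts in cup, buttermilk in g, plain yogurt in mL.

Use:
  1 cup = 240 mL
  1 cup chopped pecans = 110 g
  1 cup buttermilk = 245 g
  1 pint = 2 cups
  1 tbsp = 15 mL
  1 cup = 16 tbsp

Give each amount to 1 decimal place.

Scaling factor: 40/8 = 5.
chopped pecans: 2.5 cup × 5 × 110 g/cup = 1375.0 g
chopped walnuts: 1/3 cup × 5 ≈ 1.7 cup
buttermilk: 200 mL × 5 ÷ 240 mL/cup × 245 g/cup ≈ 1020.8 g
plain yogurt: 10 tbsp × 5 × 15 mL/tbsp = 750.0 mL

chopped pecans: 1375.0 g; chopped walnuts: 1.7 cup; buttermilk: 1020.8 g; plain yogurt: 750.0 mL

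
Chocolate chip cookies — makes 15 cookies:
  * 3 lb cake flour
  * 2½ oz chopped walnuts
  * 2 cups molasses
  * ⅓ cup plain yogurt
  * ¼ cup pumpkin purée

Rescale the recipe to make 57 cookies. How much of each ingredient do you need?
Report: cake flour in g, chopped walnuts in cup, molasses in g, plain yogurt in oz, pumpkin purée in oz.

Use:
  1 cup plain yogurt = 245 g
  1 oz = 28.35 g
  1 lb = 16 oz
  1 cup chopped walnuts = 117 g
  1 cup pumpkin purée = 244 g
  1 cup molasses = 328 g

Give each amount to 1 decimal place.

cake flour: 5171.0 g; chopped walnuts: 2.3 cup; molasses: 2492.8 g; plain yogurt: 10.9 oz; pumpkin purée: 8.2 oz

Scaling factor: 57/15 = 19/5 = 3.8.
cake flour: 3 lb × 19/5 × 16 oz/lb × 28.35 g/oz ≈ 5171.0 g
chopped walnuts: 2.5 oz × 19/5 × 28.35 g/oz ÷ 117 g/cup ≈ 2.3 cup
molasses: 2 cup × 19/5 × 328 g/cup = 2492.8 g
plain yogurt: 1/3 cup × 19/5 × 245 g/cup ÷ 28.35 g/oz ≈ 10.9 oz
pumpkin purée: 0.25 cup × 19/5 × 244 g/cup ÷ 28.35 g/oz ≈ 8.2 oz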